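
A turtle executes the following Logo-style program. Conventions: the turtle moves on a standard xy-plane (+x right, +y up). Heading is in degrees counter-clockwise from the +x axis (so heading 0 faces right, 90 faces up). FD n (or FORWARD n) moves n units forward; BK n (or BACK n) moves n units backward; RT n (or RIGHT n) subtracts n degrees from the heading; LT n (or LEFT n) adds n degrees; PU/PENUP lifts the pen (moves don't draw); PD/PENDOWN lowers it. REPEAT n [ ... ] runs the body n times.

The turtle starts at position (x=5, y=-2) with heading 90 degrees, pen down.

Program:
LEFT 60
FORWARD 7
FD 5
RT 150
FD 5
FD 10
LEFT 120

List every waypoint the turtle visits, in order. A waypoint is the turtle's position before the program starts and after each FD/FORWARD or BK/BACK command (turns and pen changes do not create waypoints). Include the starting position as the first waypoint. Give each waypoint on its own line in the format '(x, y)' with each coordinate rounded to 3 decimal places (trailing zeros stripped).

Answer: (5, -2)
(-1.062, 1.5)
(-5.392, 4)
(-0.392, 4)
(9.608, 4)

Derivation:
Executing turtle program step by step:
Start: pos=(5,-2), heading=90, pen down
LT 60: heading 90 -> 150
FD 7: (5,-2) -> (-1.062,1.5) [heading=150, draw]
FD 5: (-1.062,1.5) -> (-5.392,4) [heading=150, draw]
RT 150: heading 150 -> 0
FD 5: (-5.392,4) -> (-0.392,4) [heading=0, draw]
FD 10: (-0.392,4) -> (9.608,4) [heading=0, draw]
LT 120: heading 0 -> 120
Final: pos=(9.608,4), heading=120, 4 segment(s) drawn
Waypoints (5 total):
(5, -2)
(-1.062, 1.5)
(-5.392, 4)
(-0.392, 4)
(9.608, 4)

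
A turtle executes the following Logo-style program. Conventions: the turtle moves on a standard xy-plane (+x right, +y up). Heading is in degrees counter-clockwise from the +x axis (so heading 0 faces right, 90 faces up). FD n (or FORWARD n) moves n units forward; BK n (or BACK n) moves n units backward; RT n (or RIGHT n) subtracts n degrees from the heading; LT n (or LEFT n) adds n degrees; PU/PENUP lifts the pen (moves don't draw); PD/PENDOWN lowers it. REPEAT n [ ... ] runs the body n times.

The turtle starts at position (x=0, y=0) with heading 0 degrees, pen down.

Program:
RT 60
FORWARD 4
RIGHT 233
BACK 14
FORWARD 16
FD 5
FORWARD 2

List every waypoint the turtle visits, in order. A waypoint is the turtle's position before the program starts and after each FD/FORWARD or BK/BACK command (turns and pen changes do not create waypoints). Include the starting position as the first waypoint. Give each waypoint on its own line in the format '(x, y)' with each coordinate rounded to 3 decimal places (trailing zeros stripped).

Answer: (0, 0)
(2, -3.464)
(-3.47, -16.351)
(2.781, -1.623)
(4.735, 2.979)
(5.517, 4.82)

Derivation:
Executing turtle program step by step:
Start: pos=(0,0), heading=0, pen down
RT 60: heading 0 -> 300
FD 4: (0,0) -> (2,-3.464) [heading=300, draw]
RT 233: heading 300 -> 67
BK 14: (2,-3.464) -> (-3.47,-16.351) [heading=67, draw]
FD 16: (-3.47,-16.351) -> (2.781,-1.623) [heading=67, draw]
FD 5: (2.781,-1.623) -> (4.735,2.979) [heading=67, draw]
FD 2: (4.735,2.979) -> (5.517,4.82) [heading=67, draw]
Final: pos=(5.517,4.82), heading=67, 5 segment(s) drawn
Waypoints (6 total):
(0, 0)
(2, -3.464)
(-3.47, -16.351)
(2.781, -1.623)
(4.735, 2.979)
(5.517, 4.82)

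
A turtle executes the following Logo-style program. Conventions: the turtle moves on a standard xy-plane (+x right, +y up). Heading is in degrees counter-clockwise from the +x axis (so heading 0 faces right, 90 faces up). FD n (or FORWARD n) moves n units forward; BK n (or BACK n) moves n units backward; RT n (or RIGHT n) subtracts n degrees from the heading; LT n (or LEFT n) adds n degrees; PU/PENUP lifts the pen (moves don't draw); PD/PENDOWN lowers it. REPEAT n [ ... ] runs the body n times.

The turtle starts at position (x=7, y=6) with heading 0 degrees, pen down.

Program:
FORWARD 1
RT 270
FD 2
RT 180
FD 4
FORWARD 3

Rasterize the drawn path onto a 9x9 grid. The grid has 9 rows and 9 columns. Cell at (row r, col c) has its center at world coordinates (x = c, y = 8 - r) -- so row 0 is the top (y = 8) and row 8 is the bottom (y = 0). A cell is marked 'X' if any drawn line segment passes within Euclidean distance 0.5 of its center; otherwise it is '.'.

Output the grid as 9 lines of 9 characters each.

Answer: ........X
........X
.......XX
........X
........X
........X
........X
........X
.........

Derivation:
Segment 0: (7,6) -> (8,6)
Segment 1: (8,6) -> (8,8)
Segment 2: (8,8) -> (8,4)
Segment 3: (8,4) -> (8,1)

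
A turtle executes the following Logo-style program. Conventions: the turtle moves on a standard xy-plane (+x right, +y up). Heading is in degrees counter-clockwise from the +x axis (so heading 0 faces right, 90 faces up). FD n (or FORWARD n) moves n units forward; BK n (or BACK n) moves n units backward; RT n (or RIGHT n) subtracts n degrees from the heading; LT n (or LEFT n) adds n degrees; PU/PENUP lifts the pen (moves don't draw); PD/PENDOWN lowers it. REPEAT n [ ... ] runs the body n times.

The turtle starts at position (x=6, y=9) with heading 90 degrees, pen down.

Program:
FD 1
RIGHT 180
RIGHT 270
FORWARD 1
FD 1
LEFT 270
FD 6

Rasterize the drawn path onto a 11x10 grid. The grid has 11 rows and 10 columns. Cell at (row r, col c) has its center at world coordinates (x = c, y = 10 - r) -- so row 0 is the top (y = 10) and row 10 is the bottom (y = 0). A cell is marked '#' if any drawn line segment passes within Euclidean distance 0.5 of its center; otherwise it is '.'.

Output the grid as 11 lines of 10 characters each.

Answer: ......###.
......#.#.
........#.
........#.
........#.
........#.
........#.
..........
..........
..........
..........

Derivation:
Segment 0: (6,9) -> (6,10)
Segment 1: (6,10) -> (7,10)
Segment 2: (7,10) -> (8,10)
Segment 3: (8,10) -> (8,4)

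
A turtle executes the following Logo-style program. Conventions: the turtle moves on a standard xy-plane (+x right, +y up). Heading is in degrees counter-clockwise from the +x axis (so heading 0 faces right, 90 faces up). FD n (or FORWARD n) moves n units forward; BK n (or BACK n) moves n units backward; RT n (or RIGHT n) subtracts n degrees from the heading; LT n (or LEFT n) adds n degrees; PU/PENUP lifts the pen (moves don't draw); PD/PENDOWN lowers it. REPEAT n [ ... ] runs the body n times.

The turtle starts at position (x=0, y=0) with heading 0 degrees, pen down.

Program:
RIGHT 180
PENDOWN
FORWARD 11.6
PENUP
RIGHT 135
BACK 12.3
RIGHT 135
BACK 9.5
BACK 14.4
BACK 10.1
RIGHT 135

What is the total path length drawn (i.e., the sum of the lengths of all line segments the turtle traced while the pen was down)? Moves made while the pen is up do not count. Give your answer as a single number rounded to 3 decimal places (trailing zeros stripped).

Executing turtle program step by step:
Start: pos=(0,0), heading=0, pen down
RT 180: heading 0 -> 180
PD: pen down
FD 11.6: (0,0) -> (-11.6,0) [heading=180, draw]
PU: pen up
RT 135: heading 180 -> 45
BK 12.3: (-11.6,0) -> (-20.297,-8.697) [heading=45, move]
RT 135: heading 45 -> 270
BK 9.5: (-20.297,-8.697) -> (-20.297,0.803) [heading=270, move]
BK 14.4: (-20.297,0.803) -> (-20.297,15.203) [heading=270, move]
BK 10.1: (-20.297,15.203) -> (-20.297,25.303) [heading=270, move]
RT 135: heading 270 -> 135
Final: pos=(-20.297,25.303), heading=135, 1 segment(s) drawn

Segment lengths:
  seg 1: (0,0) -> (-11.6,0), length = 11.6
Total = 11.6

Answer: 11.6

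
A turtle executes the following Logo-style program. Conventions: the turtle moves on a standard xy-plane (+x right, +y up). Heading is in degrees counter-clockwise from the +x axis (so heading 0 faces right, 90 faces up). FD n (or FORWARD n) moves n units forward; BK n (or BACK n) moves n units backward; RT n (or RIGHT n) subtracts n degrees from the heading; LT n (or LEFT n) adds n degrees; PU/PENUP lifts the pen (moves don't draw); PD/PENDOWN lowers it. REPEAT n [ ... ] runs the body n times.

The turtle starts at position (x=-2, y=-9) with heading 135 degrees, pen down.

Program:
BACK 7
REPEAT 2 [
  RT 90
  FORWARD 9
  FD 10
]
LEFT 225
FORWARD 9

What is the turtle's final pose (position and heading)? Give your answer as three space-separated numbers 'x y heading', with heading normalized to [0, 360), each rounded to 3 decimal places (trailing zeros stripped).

Executing turtle program step by step:
Start: pos=(-2,-9), heading=135, pen down
BK 7: (-2,-9) -> (2.95,-13.95) [heading=135, draw]
REPEAT 2 [
  -- iteration 1/2 --
  RT 90: heading 135 -> 45
  FD 9: (2.95,-13.95) -> (9.314,-7.586) [heading=45, draw]
  FD 10: (9.314,-7.586) -> (16.385,-0.515) [heading=45, draw]
  -- iteration 2/2 --
  RT 90: heading 45 -> 315
  FD 9: (16.385,-0.515) -> (22.749,-6.879) [heading=315, draw]
  FD 10: (22.749,-6.879) -> (29.82,-13.95) [heading=315, draw]
]
LT 225: heading 315 -> 180
FD 9: (29.82,-13.95) -> (20.82,-13.95) [heading=180, draw]
Final: pos=(20.82,-13.95), heading=180, 6 segment(s) drawn

Answer: 20.82 -13.95 180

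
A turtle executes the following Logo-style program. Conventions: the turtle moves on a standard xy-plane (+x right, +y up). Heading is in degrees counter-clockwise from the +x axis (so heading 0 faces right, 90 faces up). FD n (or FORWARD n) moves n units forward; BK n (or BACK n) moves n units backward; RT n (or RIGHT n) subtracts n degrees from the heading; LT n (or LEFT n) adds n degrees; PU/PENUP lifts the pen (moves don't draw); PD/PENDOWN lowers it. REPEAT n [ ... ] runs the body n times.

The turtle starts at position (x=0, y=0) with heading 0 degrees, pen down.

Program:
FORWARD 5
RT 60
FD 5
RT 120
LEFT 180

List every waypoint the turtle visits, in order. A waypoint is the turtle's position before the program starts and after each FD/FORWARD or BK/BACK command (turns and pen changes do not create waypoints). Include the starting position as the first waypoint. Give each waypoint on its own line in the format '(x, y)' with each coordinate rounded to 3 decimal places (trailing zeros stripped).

Answer: (0, 0)
(5, 0)
(7.5, -4.33)

Derivation:
Executing turtle program step by step:
Start: pos=(0,0), heading=0, pen down
FD 5: (0,0) -> (5,0) [heading=0, draw]
RT 60: heading 0 -> 300
FD 5: (5,0) -> (7.5,-4.33) [heading=300, draw]
RT 120: heading 300 -> 180
LT 180: heading 180 -> 0
Final: pos=(7.5,-4.33), heading=0, 2 segment(s) drawn
Waypoints (3 total):
(0, 0)
(5, 0)
(7.5, -4.33)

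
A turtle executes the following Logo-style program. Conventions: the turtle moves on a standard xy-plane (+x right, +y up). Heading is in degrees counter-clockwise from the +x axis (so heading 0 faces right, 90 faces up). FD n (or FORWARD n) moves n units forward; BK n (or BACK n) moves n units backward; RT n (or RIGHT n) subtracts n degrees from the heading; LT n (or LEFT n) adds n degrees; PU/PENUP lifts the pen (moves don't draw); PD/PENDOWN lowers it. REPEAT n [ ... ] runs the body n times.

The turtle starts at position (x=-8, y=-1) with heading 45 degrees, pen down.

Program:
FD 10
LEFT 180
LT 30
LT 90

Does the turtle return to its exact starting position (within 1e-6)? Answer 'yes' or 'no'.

Executing turtle program step by step:
Start: pos=(-8,-1), heading=45, pen down
FD 10: (-8,-1) -> (-0.929,6.071) [heading=45, draw]
LT 180: heading 45 -> 225
LT 30: heading 225 -> 255
LT 90: heading 255 -> 345
Final: pos=(-0.929,6.071), heading=345, 1 segment(s) drawn

Start position: (-8, -1)
Final position: (-0.929, 6.071)
Distance = 10; >= 1e-6 -> NOT closed

Answer: no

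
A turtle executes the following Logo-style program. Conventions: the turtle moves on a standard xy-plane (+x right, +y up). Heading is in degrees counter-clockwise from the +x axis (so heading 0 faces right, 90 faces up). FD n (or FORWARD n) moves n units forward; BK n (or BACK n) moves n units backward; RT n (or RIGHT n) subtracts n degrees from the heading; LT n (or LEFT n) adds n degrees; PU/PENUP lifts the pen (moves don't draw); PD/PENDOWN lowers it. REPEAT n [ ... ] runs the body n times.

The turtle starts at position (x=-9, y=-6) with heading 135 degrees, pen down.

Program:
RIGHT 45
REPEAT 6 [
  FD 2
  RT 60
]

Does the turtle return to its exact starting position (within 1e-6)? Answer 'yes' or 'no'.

Executing turtle program step by step:
Start: pos=(-9,-6), heading=135, pen down
RT 45: heading 135 -> 90
REPEAT 6 [
  -- iteration 1/6 --
  FD 2: (-9,-6) -> (-9,-4) [heading=90, draw]
  RT 60: heading 90 -> 30
  -- iteration 2/6 --
  FD 2: (-9,-4) -> (-7.268,-3) [heading=30, draw]
  RT 60: heading 30 -> 330
  -- iteration 3/6 --
  FD 2: (-7.268,-3) -> (-5.536,-4) [heading=330, draw]
  RT 60: heading 330 -> 270
  -- iteration 4/6 --
  FD 2: (-5.536,-4) -> (-5.536,-6) [heading=270, draw]
  RT 60: heading 270 -> 210
  -- iteration 5/6 --
  FD 2: (-5.536,-6) -> (-7.268,-7) [heading=210, draw]
  RT 60: heading 210 -> 150
  -- iteration 6/6 --
  FD 2: (-7.268,-7) -> (-9,-6) [heading=150, draw]
  RT 60: heading 150 -> 90
]
Final: pos=(-9,-6), heading=90, 6 segment(s) drawn

Start position: (-9, -6)
Final position: (-9, -6)
Distance = 0; < 1e-6 -> CLOSED

Answer: yes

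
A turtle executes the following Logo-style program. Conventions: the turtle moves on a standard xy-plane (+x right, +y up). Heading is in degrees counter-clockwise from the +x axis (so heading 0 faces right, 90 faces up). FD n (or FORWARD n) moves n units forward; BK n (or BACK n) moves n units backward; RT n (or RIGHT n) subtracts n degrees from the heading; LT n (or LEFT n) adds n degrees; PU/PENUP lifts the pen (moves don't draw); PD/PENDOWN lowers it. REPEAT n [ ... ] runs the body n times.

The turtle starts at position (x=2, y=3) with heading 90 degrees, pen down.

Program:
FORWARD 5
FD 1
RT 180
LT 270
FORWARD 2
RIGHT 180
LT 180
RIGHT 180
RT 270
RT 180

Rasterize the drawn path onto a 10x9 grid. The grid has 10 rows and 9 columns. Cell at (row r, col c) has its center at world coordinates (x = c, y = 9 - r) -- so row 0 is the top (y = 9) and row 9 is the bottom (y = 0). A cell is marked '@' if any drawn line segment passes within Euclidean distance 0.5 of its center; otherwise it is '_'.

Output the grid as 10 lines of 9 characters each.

Segment 0: (2,3) -> (2,8)
Segment 1: (2,8) -> (2,9)
Segment 2: (2,9) -> (0,9)

Answer: @@@______
__@______
__@______
__@______
__@______
__@______
__@______
_________
_________
_________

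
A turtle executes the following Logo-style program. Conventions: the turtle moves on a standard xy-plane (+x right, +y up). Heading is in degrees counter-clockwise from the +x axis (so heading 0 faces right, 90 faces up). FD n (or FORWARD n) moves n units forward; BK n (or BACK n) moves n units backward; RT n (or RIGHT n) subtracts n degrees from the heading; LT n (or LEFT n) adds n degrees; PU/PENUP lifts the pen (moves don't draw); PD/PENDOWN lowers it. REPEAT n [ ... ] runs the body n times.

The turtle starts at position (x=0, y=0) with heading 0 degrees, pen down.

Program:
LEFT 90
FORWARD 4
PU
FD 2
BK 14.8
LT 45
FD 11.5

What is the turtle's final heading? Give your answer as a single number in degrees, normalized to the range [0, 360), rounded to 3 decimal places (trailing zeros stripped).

Answer: 135

Derivation:
Executing turtle program step by step:
Start: pos=(0,0), heading=0, pen down
LT 90: heading 0 -> 90
FD 4: (0,0) -> (0,4) [heading=90, draw]
PU: pen up
FD 2: (0,4) -> (0,6) [heading=90, move]
BK 14.8: (0,6) -> (0,-8.8) [heading=90, move]
LT 45: heading 90 -> 135
FD 11.5: (0,-8.8) -> (-8.132,-0.668) [heading=135, move]
Final: pos=(-8.132,-0.668), heading=135, 1 segment(s) drawn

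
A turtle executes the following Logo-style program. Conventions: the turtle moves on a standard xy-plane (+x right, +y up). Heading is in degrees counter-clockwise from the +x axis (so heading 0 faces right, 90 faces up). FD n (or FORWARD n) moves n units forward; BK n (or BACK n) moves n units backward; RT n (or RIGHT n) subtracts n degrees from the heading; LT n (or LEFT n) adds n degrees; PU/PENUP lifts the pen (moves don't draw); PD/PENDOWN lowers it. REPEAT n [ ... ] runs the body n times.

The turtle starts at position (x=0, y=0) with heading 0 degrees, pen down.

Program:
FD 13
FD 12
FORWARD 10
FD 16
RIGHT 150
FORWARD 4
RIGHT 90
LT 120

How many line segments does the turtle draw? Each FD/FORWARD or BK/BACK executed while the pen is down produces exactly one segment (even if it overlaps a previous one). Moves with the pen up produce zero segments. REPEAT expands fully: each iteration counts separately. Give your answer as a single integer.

Answer: 5

Derivation:
Executing turtle program step by step:
Start: pos=(0,0), heading=0, pen down
FD 13: (0,0) -> (13,0) [heading=0, draw]
FD 12: (13,0) -> (25,0) [heading=0, draw]
FD 10: (25,0) -> (35,0) [heading=0, draw]
FD 16: (35,0) -> (51,0) [heading=0, draw]
RT 150: heading 0 -> 210
FD 4: (51,0) -> (47.536,-2) [heading=210, draw]
RT 90: heading 210 -> 120
LT 120: heading 120 -> 240
Final: pos=(47.536,-2), heading=240, 5 segment(s) drawn
Segments drawn: 5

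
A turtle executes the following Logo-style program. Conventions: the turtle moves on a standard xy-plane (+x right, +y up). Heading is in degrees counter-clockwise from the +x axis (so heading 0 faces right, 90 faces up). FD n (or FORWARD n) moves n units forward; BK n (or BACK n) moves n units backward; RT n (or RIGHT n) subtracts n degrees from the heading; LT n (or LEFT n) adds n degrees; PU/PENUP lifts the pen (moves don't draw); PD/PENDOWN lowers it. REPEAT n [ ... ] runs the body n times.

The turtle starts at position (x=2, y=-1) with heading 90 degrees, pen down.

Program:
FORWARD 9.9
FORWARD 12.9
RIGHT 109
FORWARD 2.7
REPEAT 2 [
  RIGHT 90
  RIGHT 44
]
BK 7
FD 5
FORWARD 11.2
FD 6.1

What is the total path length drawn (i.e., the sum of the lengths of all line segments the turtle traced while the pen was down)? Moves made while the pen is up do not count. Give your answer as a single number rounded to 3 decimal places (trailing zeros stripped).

Answer: 54.8

Derivation:
Executing turtle program step by step:
Start: pos=(2,-1), heading=90, pen down
FD 9.9: (2,-1) -> (2,8.9) [heading=90, draw]
FD 12.9: (2,8.9) -> (2,21.8) [heading=90, draw]
RT 109: heading 90 -> 341
FD 2.7: (2,21.8) -> (4.553,20.921) [heading=341, draw]
REPEAT 2 [
  -- iteration 1/2 --
  RT 90: heading 341 -> 251
  RT 44: heading 251 -> 207
  -- iteration 2/2 --
  RT 90: heading 207 -> 117
  RT 44: heading 117 -> 73
]
BK 7: (4.553,20.921) -> (2.506,14.227) [heading=73, draw]
FD 5: (2.506,14.227) -> (3.968,19.008) [heading=73, draw]
FD 11.2: (3.968,19.008) -> (7.243,29.719) [heading=73, draw]
FD 6.1: (7.243,29.719) -> (9.026,35.552) [heading=73, draw]
Final: pos=(9.026,35.552), heading=73, 7 segment(s) drawn

Segment lengths:
  seg 1: (2,-1) -> (2,8.9), length = 9.9
  seg 2: (2,8.9) -> (2,21.8), length = 12.9
  seg 3: (2,21.8) -> (4.553,20.921), length = 2.7
  seg 4: (4.553,20.921) -> (2.506,14.227), length = 7
  seg 5: (2.506,14.227) -> (3.968,19.008), length = 5
  seg 6: (3.968,19.008) -> (7.243,29.719), length = 11.2
  seg 7: (7.243,29.719) -> (9.026,35.552), length = 6.1
Total = 54.8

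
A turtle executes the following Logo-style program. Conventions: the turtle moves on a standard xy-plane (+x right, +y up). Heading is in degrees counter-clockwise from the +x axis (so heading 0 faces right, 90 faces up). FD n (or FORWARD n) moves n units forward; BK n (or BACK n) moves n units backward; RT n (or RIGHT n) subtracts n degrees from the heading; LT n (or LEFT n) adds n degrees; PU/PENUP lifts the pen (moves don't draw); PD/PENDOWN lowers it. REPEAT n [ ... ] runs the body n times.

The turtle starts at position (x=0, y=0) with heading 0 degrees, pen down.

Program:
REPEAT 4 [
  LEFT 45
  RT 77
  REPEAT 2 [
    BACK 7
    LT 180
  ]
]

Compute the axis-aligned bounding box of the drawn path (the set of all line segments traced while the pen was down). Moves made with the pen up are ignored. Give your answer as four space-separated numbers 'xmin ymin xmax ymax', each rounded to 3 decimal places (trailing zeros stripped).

Executing turtle program step by step:
Start: pos=(0,0), heading=0, pen down
REPEAT 4 [
  -- iteration 1/4 --
  LT 45: heading 0 -> 45
  RT 77: heading 45 -> 328
  REPEAT 2 [
    -- iteration 1/2 --
    BK 7: (0,0) -> (-5.936,3.709) [heading=328, draw]
    LT 180: heading 328 -> 148
    -- iteration 2/2 --
    BK 7: (-5.936,3.709) -> (0,0) [heading=148, draw]
    LT 180: heading 148 -> 328
  ]
  -- iteration 2/4 --
  LT 45: heading 328 -> 13
  RT 77: heading 13 -> 296
  REPEAT 2 [
    -- iteration 1/2 --
    BK 7: (0,0) -> (-3.069,6.292) [heading=296, draw]
    LT 180: heading 296 -> 116
    -- iteration 2/2 --
    BK 7: (-3.069,6.292) -> (0,0) [heading=116, draw]
    LT 180: heading 116 -> 296
  ]
  -- iteration 3/4 --
  LT 45: heading 296 -> 341
  RT 77: heading 341 -> 264
  REPEAT 2 [
    -- iteration 1/2 --
    BK 7: (0,0) -> (0.732,6.962) [heading=264, draw]
    LT 180: heading 264 -> 84
    -- iteration 2/2 --
    BK 7: (0.732,6.962) -> (0,0) [heading=84, draw]
    LT 180: heading 84 -> 264
  ]
  -- iteration 4/4 --
  LT 45: heading 264 -> 309
  RT 77: heading 309 -> 232
  REPEAT 2 [
    -- iteration 1/2 --
    BK 7: (0,0) -> (4.31,5.516) [heading=232, draw]
    LT 180: heading 232 -> 52
    -- iteration 2/2 --
    BK 7: (4.31,5.516) -> (0,0) [heading=52, draw]
    LT 180: heading 52 -> 232
  ]
]
Final: pos=(0,0), heading=232, 8 segment(s) drawn

Segment endpoints: x in {-5.936, -3.069, 0, 0, 0, 0.732, 4.31}, y in {0, 0, 0, 3.709, 5.516, 6.292, 6.962}
xmin=-5.936, ymin=0, xmax=4.31, ymax=6.962

Answer: -5.936 0 4.31 6.962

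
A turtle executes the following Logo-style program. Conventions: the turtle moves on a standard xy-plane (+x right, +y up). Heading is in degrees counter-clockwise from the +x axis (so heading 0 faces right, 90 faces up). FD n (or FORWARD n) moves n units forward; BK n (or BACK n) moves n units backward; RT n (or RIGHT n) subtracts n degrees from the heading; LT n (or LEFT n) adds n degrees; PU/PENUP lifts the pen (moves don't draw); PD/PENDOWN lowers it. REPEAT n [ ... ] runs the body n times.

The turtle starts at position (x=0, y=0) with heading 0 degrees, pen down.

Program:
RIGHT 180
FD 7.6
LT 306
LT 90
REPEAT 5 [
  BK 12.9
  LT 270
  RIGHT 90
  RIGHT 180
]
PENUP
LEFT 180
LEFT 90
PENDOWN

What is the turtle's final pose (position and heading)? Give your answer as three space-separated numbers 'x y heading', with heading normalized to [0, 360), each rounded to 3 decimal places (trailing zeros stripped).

Answer: 44.582 37.912 126

Derivation:
Executing turtle program step by step:
Start: pos=(0,0), heading=0, pen down
RT 180: heading 0 -> 180
FD 7.6: (0,0) -> (-7.6,0) [heading=180, draw]
LT 306: heading 180 -> 126
LT 90: heading 126 -> 216
REPEAT 5 [
  -- iteration 1/5 --
  BK 12.9: (-7.6,0) -> (2.836,7.582) [heading=216, draw]
  LT 270: heading 216 -> 126
  RT 90: heading 126 -> 36
  RT 180: heading 36 -> 216
  -- iteration 2/5 --
  BK 12.9: (2.836,7.582) -> (13.273,15.165) [heading=216, draw]
  LT 270: heading 216 -> 126
  RT 90: heading 126 -> 36
  RT 180: heading 36 -> 216
  -- iteration 3/5 --
  BK 12.9: (13.273,15.165) -> (23.709,22.747) [heading=216, draw]
  LT 270: heading 216 -> 126
  RT 90: heading 126 -> 36
  RT 180: heading 36 -> 216
  -- iteration 4/5 --
  BK 12.9: (23.709,22.747) -> (34.145,30.33) [heading=216, draw]
  LT 270: heading 216 -> 126
  RT 90: heading 126 -> 36
  RT 180: heading 36 -> 216
  -- iteration 5/5 --
  BK 12.9: (34.145,30.33) -> (44.582,37.912) [heading=216, draw]
  LT 270: heading 216 -> 126
  RT 90: heading 126 -> 36
  RT 180: heading 36 -> 216
]
PU: pen up
LT 180: heading 216 -> 36
LT 90: heading 36 -> 126
PD: pen down
Final: pos=(44.582,37.912), heading=126, 6 segment(s) drawn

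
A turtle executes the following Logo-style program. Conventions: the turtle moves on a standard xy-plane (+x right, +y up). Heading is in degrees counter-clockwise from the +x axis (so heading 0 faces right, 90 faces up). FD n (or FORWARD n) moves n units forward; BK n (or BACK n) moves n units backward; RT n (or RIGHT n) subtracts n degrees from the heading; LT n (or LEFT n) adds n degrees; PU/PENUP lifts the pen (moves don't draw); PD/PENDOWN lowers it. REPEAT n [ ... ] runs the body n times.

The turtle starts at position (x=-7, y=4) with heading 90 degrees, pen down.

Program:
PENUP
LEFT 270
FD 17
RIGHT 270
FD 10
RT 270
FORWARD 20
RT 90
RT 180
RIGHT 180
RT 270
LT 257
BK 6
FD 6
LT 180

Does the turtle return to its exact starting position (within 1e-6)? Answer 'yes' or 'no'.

Executing turtle program step by step:
Start: pos=(-7,4), heading=90, pen down
PU: pen up
LT 270: heading 90 -> 0
FD 17: (-7,4) -> (10,4) [heading=0, move]
RT 270: heading 0 -> 90
FD 10: (10,4) -> (10,14) [heading=90, move]
RT 270: heading 90 -> 180
FD 20: (10,14) -> (-10,14) [heading=180, move]
RT 90: heading 180 -> 90
RT 180: heading 90 -> 270
RT 180: heading 270 -> 90
RT 270: heading 90 -> 180
LT 257: heading 180 -> 77
BK 6: (-10,14) -> (-11.35,8.154) [heading=77, move]
FD 6: (-11.35,8.154) -> (-10,14) [heading=77, move]
LT 180: heading 77 -> 257
Final: pos=(-10,14), heading=257, 0 segment(s) drawn

Start position: (-7, 4)
Final position: (-10, 14)
Distance = 10.44; >= 1e-6 -> NOT closed

Answer: no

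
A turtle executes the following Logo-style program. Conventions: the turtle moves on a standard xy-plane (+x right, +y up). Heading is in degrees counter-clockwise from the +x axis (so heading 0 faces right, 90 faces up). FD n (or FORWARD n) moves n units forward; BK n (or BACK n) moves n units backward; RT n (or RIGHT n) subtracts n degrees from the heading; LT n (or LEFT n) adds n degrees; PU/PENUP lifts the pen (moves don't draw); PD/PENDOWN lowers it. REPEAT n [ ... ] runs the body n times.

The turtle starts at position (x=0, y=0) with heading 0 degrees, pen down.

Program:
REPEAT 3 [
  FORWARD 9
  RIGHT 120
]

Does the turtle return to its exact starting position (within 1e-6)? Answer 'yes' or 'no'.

Executing turtle program step by step:
Start: pos=(0,0), heading=0, pen down
REPEAT 3 [
  -- iteration 1/3 --
  FD 9: (0,0) -> (9,0) [heading=0, draw]
  RT 120: heading 0 -> 240
  -- iteration 2/3 --
  FD 9: (9,0) -> (4.5,-7.794) [heading=240, draw]
  RT 120: heading 240 -> 120
  -- iteration 3/3 --
  FD 9: (4.5,-7.794) -> (0,0) [heading=120, draw]
  RT 120: heading 120 -> 0
]
Final: pos=(0,0), heading=0, 3 segment(s) drawn

Start position: (0, 0)
Final position: (0, 0)
Distance = 0; < 1e-6 -> CLOSED

Answer: yes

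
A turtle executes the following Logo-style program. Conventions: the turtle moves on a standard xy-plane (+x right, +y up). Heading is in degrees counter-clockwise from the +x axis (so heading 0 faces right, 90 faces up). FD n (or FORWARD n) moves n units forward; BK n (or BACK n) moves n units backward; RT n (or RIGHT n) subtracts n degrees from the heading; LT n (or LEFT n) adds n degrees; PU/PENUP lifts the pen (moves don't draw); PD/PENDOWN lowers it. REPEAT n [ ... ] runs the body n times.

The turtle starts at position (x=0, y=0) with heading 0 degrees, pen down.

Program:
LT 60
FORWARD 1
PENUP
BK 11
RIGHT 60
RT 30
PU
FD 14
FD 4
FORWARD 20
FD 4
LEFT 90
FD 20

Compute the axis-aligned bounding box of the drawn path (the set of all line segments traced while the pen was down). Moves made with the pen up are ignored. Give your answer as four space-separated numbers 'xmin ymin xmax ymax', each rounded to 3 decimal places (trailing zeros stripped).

Executing turtle program step by step:
Start: pos=(0,0), heading=0, pen down
LT 60: heading 0 -> 60
FD 1: (0,0) -> (0.5,0.866) [heading=60, draw]
PU: pen up
BK 11: (0.5,0.866) -> (-5,-8.66) [heading=60, move]
RT 60: heading 60 -> 0
RT 30: heading 0 -> 330
PU: pen up
FD 14: (-5,-8.66) -> (7.124,-15.66) [heading=330, move]
FD 4: (7.124,-15.66) -> (10.588,-17.66) [heading=330, move]
FD 20: (10.588,-17.66) -> (27.909,-27.66) [heading=330, move]
FD 4: (27.909,-27.66) -> (31.373,-29.66) [heading=330, move]
LT 90: heading 330 -> 60
FD 20: (31.373,-29.66) -> (41.373,-12.34) [heading=60, move]
Final: pos=(41.373,-12.34), heading=60, 1 segment(s) drawn

Segment endpoints: x in {0, 0.5}, y in {0, 0.866}
xmin=0, ymin=0, xmax=0.5, ymax=0.866

Answer: 0 0 0.5 0.866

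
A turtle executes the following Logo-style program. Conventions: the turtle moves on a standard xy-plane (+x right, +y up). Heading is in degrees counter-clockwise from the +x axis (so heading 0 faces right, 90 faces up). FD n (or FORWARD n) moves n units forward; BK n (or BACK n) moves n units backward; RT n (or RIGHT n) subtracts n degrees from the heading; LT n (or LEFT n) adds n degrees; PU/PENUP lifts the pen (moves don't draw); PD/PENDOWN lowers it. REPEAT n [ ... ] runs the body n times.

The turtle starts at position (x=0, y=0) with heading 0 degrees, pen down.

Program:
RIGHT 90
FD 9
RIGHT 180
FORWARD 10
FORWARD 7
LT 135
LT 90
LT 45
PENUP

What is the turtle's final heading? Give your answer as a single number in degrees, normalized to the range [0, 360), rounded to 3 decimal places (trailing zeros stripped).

Answer: 0

Derivation:
Executing turtle program step by step:
Start: pos=(0,0), heading=0, pen down
RT 90: heading 0 -> 270
FD 9: (0,0) -> (0,-9) [heading=270, draw]
RT 180: heading 270 -> 90
FD 10: (0,-9) -> (0,1) [heading=90, draw]
FD 7: (0,1) -> (0,8) [heading=90, draw]
LT 135: heading 90 -> 225
LT 90: heading 225 -> 315
LT 45: heading 315 -> 0
PU: pen up
Final: pos=(0,8), heading=0, 3 segment(s) drawn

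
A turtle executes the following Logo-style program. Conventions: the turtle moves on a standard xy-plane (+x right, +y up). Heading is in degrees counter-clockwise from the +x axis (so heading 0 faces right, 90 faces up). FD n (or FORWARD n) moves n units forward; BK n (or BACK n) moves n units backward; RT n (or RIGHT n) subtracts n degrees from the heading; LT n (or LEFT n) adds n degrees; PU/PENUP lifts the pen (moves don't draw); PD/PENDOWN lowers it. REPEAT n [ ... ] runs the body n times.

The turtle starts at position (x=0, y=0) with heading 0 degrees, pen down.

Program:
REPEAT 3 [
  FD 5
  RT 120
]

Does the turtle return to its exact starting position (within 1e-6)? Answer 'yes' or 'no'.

Answer: yes

Derivation:
Executing turtle program step by step:
Start: pos=(0,0), heading=0, pen down
REPEAT 3 [
  -- iteration 1/3 --
  FD 5: (0,0) -> (5,0) [heading=0, draw]
  RT 120: heading 0 -> 240
  -- iteration 2/3 --
  FD 5: (5,0) -> (2.5,-4.33) [heading=240, draw]
  RT 120: heading 240 -> 120
  -- iteration 3/3 --
  FD 5: (2.5,-4.33) -> (0,0) [heading=120, draw]
  RT 120: heading 120 -> 0
]
Final: pos=(0,0), heading=0, 3 segment(s) drawn

Start position: (0, 0)
Final position: (0, 0)
Distance = 0; < 1e-6 -> CLOSED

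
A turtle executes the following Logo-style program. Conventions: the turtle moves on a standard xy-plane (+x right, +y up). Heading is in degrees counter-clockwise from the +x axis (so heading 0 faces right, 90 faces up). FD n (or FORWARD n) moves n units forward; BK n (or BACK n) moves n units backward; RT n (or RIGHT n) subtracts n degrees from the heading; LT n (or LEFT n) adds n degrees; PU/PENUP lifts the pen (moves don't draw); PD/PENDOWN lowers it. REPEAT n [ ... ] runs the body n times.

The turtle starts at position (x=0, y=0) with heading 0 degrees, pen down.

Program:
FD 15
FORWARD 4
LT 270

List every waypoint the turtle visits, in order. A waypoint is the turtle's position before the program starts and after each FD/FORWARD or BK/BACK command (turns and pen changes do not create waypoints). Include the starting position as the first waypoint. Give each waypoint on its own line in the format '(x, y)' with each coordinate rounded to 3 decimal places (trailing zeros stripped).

Answer: (0, 0)
(15, 0)
(19, 0)

Derivation:
Executing turtle program step by step:
Start: pos=(0,0), heading=0, pen down
FD 15: (0,0) -> (15,0) [heading=0, draw]
FD 4: (15,0) -> (19,0) [heading=0, draw]
LT 270: heading 0 -> 270
Final: pos=(19,0), heading=270, 2 segment(s) drawn
Waypoints (3 total):
(0, 0)
(15, 0)
(19, 0)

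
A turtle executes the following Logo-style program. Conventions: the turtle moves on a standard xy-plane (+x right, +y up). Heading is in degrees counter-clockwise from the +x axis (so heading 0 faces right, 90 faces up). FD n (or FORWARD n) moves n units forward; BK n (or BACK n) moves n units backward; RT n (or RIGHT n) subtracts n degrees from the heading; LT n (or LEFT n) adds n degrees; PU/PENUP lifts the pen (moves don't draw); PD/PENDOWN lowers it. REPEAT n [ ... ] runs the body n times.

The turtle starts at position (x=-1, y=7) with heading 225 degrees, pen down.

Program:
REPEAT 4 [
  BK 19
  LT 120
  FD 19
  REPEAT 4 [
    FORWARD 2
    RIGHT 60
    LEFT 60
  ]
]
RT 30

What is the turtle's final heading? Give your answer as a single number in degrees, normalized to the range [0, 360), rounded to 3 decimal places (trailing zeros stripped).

Answer: 315

Derivation:
Executing turtle program step by step:
Start: pos=(-1,7), heading=225, pen down
REPEAT 4 [
  -- iteration 1/4 --
  BK 19: (-1,7) -> (12.435,20.435) [heading=225, draw]
  LT 120: heading 225 -> 345
  FD 19: (12.435,20.435) -> (30.788,15.517) [heading=345, draw]
  REPEAT 4 [
    -- iteration 1/4 --
    FD 2: (30.788,15.517) -> (32.719,15) [heading=345, draw]
    RT 60: heading 345 -> 285
    LT 60: heading 285 -> 345
    -- iteration 2/4 --
    FD 2: (32.719,15) -> (34.651,14.482) [heading=345, draw]
    RT 60: heading 345 -> 285
    LT 60: heading 285 -> 345
    -- iteration 3/4 --
    FD 2: (34.651,14.482) -> (36.583,13.965) [heading=345, draw]
    RT 60: heading 345 -> 285
    LT 60: heading 285 -> 345
    -- iteration 4/4 --
    FD 2: (36.583,13.965) -> (38.515,13.447) [heading=345, draw]
    RT 60: heading 345 -> 285
    LT 60: heading 285 -> 345
  ]
  -- iteration 2/4 --
  BK 19: (38.515,13.447) -> (20.162,18.364) [heading=345, draw]
  LT 120: heading 345 -> 105
  FD 19: (20.162,18.364) -> (15.245,36.717) [heading=105, draw]
  REPEAT 4 [
    -- iteration 1/4 --
    FD 2: (15.245,36.717) -> (14.727,38.649) [heading=105, draw]
    RT 60: heading 105 -> 45
    LT 60: heading 45 -> 105
    -- iteration 2/4 --
    FD 2: (14.727,38.649) -> (14.21,40.581) [heading=105, draw]
    RT 60: heading 105 -> 45
    LT 60: heading 45 -> 105
    -- iteration 3/4 --
    FD 2: (14.21,40.581) -> (13.692,42.513) [heading=105, draw]
    RT 60: heading 105 -> 45
    LT 60: heading 45 -> 105
    -- iteration 4/4 --
    FD 2: (13.692,42.513) -> (13.174,44.444) [heading=105, draw]
    RT 60: heading 105 -> 45
    LT 60: heading 45 -> 105
  ]
  -- iteration 3/4 --
  BK 19: (13.174,44.444) -> (18.092,26.092) [heading=105, draw]
  LT 120: heading 105 -> 225
  FD 19: (18.092,26.092) -> (4.657,12.657) [heading=225, draw]
  REPEAT 4 [
    -- iteration 1/4 --
    FD 2: (4.657,12.657) -> (3.243,11.243) [heading=225, draw]
    RT 60: heading 225 -> 165
    LT 60: heading 165 -> 225
    -- iteration 2/4 --
    FD 2: (3.243,11.243) -> (1.828,9.828) [heading=225, draw]
    RT 60: heading 225 -> 165
    LT 60: heading 165 -> 225
    -- iteration 3/4 --
    FD 2: (1.828,9.828) -> (0.414,8.414) [heading=225, draw]
    RT 60: heading 225 -> 165
    LT 60: heading 165 -> 225
    -- iteration 4/4 --
    FD 2: (0.414,8.414) -> (-1,7) [heading=225, draw]
    RT 60: heading 225 -> 165
    LT 60: heading 165 -> 225
  ]
  -- iteration 4/4 --
  BK 19: (-1,7) -> (12.435,20.435) [heading=225, draw]
  LT 120: heading 225 -> 345
  FD 19: (12.435,20.435) -> (30.788,15.517) [heading=345, draw]
  REPEAT 4 [
    -- iteration 1/4 --
    FD 2: (30.788,15.517) -> (32.719,15) [heading=345, draw]
    RT 60: heading 345 -> 285
    LT 60: heading 285 -> 345
    -- iteration 2/4 --
    FD 2: (32.719,15) -> (34.651,14.482) [heading=345, draw]
    RT 60: heading 345 -> 285
    LT 60: heading 285 -> 345
    -- iteration 3/4 --
    FD 2: (34.651,14.482) -> (36.583,13.965) [heading=345, draw]
    RT 60: heading 345 -> 285
    LT 60: heading 285 -> 345
    -- iteration 4/4 --
    FD 2: (36.583,13.965) -> (38.515,13.447) [heading=345, draw]
    RT 60: heading 345 -> 285
    LT 60: heading 285 -> 345
  ]
]
RT 30: heading 345 -> 315
Final: pos=(38.515,13.447), heading=315, 24 segment(s) drawn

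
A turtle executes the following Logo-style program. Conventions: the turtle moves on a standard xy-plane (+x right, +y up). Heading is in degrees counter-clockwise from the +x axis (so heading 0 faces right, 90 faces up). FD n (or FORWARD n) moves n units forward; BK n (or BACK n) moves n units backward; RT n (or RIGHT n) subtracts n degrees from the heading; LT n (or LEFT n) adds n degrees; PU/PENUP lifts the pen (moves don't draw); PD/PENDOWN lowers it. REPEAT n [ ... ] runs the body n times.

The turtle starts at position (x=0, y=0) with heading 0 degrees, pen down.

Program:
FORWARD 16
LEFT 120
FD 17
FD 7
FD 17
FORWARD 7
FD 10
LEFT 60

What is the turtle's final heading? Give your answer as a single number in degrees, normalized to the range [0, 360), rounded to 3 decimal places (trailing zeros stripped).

Executing turtle program step by step:
Start: pos=(0,0), heading=0, pen down
FD 16: (0,0) -> (16,0) [heading=0, draw]
LT 120: heading 0 -> 120
FD 17: (16,0) -> (7.5,14.722) [heading=120, draw]
FD 7: (7.5,14.722) -> (4,20.785) [heading=120, draw]
FD 17: (4,20.785) -> (-4.5,35.507) [heading=120, draw]
FD 7: (-4.5,35.507) -> (-8,41.569) [heading=120, draw]
FD 10: (-8,41.569) -> (-13,50.229) [heading=120, draw]
LT 60: heading 120 -> 180
Final: pos=(-13,50.229), heading=180, 6 segment(s) drawn

Answer: 180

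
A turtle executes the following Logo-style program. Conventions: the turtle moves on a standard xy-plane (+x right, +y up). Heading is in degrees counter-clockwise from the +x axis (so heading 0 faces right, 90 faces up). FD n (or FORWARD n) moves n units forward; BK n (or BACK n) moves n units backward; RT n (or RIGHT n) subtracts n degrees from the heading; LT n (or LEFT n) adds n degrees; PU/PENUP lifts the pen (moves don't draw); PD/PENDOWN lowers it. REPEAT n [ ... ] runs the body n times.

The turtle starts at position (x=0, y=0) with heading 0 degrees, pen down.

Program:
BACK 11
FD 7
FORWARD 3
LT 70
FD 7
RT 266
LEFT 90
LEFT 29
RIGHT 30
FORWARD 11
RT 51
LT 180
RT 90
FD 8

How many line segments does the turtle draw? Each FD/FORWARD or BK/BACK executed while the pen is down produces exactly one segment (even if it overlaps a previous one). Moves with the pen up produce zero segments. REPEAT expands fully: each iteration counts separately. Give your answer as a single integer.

Answer: 6

Derivation:
Executing turtle program step by step:
Start: pos=(0,0), heading=0, pen down
BK 11: (0,0) -> (-11,0) [heading=0, draw]
FD 7: (-11,0) -> (-4,0) [heading=0, draw]
FD 3: (-4,0) -> (-1,0) [heading=0, draw]
LT 70: heading 0 -> 70
FD 7: (-1,0) -> (1.394,6.578) [heading=70, draw]
RT 266: heading 70 -> 164
LT 90: heading 164 -> 254
LT 29: heading 254 -> 283
RT 30: heading 283 -> 253
FD 11: (1.394,6.578) -> (-1.822,-3.942) [heading=253, draw]
RT 51: heading 253 -> 202
LT 180: heading 202 -> 22
RT 90: heading 22 -> 292
FD 8: (-1.822,-3.942) -> (1.175,-11.359) [heading=292, draw]
Final: pos=(1.175,-11.359), heading=292, 6 segment(s) drawn
Segments drawn: 6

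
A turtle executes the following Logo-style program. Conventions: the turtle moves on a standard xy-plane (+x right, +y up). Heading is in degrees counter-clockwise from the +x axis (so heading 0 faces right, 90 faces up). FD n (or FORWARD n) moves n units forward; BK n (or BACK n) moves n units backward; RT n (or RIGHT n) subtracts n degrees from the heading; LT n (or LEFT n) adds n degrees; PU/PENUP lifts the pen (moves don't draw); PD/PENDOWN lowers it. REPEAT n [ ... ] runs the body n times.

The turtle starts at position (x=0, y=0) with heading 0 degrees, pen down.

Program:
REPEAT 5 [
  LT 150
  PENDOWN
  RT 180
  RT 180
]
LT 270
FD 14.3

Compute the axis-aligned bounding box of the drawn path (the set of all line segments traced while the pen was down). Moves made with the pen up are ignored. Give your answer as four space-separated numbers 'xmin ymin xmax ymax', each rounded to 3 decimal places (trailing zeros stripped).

Answer: 0 -12.384 7.15 0

Derivation:
Executing turtle program step by step:
Start: pos=(0,0), heading=0, pen down
REPEAT 5 [
  -- iteration 1/5 --
  LT 150: heading 0 -> 150
  PD: pen down
  RT 180: heading 150 -> 330
  RT 180: heading 330 -> 150
  -- iteration 2/5 --
  LT 150: heading 150 -> 300
  PD: pen down
  RT 180: heading 300 -> 120
  RT 180: heading 120 -> 300
  -- iteration 3/5 --
  LT 150: heading 300 -> 90
  PD: pen down
  RT 180: heading 90 -> 270
  RT 180: heading 270 -> 90
  -- iteration 4/5 --
  LT 150: heading 90 -> 240
  PD: pen down
  RT 180: heading 240 -> 60
  RT 180: heading 60 -> 240
  -- iteration 5/5 --
  LT 150: heading 240 -> 30
  PD: pen down
  RT 180: heading 30 -> 210
  RT 180: heading 210 -> 30
]
LT 270: heading 30 -> 300
FD 14.3: (0,0) -> (7.15,-12.384) [heading=300, draw]
Final: pos=(7.15,-12.384), heading=300, 1 segment(s) drawn

Segment endpoints: x in {0, 7.15}, y in {-12.384, 0}
xmin=0, ymin=-12.384, xmax=7.15, ymax=0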